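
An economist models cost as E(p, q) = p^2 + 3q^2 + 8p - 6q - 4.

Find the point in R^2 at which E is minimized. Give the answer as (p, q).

E(p,q) separates as A(p) + B(q) − 4, so its minimum is min A + min B − 4.
A'(p) = 2p + 8 vanishes at p ∈ {-4}; B'(q) = 6q - 6 vanishes at q ∈ {1}.
Local minima of A (where A''>0): A(-4)=-16. Local minima of B: B(1)=-3.
So the global minimum of E is A(-4) + B(1) − 4 = -16 − 3 − 4 = -23, attained at (-4, 1).

(-4, 1)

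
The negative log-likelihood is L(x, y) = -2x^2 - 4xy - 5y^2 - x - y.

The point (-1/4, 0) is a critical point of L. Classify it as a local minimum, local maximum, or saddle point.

The Hessian of L is constant: H = [[-4, -4], [-4, -10]].
det(H) = (-4)·(-10) − (-4)² = 24.
det(H) > 0 and tr(H) = -14 < 0, so H is negative definite and the point is a local maximum.

local maximum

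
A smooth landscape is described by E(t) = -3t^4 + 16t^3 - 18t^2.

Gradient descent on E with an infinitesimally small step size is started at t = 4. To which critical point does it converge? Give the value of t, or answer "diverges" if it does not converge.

diverges

E'(t) = -12t(t - 3)(t - 1), so E'(4) = -144.
Gradient descent moves in the -E' direction, i.e. t is increasing.
There is no critical point above t=4, and E' keeps the same sign, so the iterate runs off to +∞.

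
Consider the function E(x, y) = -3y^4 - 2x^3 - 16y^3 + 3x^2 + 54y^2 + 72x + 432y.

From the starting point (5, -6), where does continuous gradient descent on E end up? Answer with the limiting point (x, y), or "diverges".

diverges

E is separable, so gradient descent decouples: x follows -∂E/∂x, y follows -∂E/∂y.
∂E/∂x = -6(x - 4)(x + 3); at x=5 this is -48, so x increases.
∂E/∂y = -12(y - 3)(y + 3)(y + 4); at y=-6 this is 648, so y decreases.
The x-coordinate has no critical point in that direction and runs off to infinity.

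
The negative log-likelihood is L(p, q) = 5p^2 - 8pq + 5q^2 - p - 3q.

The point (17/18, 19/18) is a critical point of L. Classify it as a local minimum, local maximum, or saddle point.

local minimum

The Hessian of L is constant: H = [[10, -8], [-8, 10]].
det(H) = 10·10 − (-8)² = 36.
det(H) > 0 and tr(H) = 20 > 0, so H is positive definite and the point is a local minimum.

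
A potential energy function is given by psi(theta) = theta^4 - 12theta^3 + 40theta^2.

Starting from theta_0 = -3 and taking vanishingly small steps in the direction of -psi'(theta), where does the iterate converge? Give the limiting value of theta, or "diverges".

psi'(theta) = 4theta(theta - 5)(theta - 4), so psi'(-3) = -672.
Gradient descent moves in the -psi' direction, i.e. theta is increasing.
The nearest critical point in that direction is theta = 0, where psi'' = 80 > 0 (a local minimum). The iterate converges there.

0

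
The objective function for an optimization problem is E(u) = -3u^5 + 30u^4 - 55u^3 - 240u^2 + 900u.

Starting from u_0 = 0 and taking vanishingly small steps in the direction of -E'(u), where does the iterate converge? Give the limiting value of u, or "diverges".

-2

E'(u) = -15(u - 5)(u - 3)(u - 2)(u + 2), so E'(0) = 900.
Gradient descent moves in the -E' direction, i.e. u is decreasing.
The nearest critical point in that direction is u = -2, where E'' = 2100 > 0 (a local minimum). The iterate converges there.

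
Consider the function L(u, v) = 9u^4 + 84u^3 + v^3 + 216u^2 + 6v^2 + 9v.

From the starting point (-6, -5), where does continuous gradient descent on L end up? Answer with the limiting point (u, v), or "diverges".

diverges

L is separable, so gradient descent decouples: u follows -∂L/∂u, v follows -∂L/∂v.
∂L/∂u = 36u(u + 3)(u + 4); at u=-6 this is -1296, so u increases.
∂L/∂v = 3(v + 1)(v + 3); at v=-5 this is 24, so v decreases.
The v-coordinate has no critical point in that direction and runs off to infinity.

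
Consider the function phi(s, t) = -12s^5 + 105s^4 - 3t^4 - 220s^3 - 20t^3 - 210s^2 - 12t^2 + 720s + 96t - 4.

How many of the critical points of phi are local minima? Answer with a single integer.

2

phi separates as a function of s plus a function of t, so ∇phi=0 decouples.
∂phi/∂s = -60(s - 4)(s - 3)(s - 1)(s + 1) = 0 at s ∈ {-1, 1, 3, 4}; ∂phi/∂t = -12(t - 1)(t + 2)(t + 4) = 0 at t ∈ {-4, -2, 1}.
The Hessian is diagonal: diag(phi_ss, phi_tt). Second derivatives: phi_ss(-1)=2400, phi_ss(1)=-720, phi_ss(3)=480, phi_ss(4)=-900; phi_tt(-4)=-120, phi_tt(-2)=72, phi_tt(1)=-180.
Local minima occur where both diagonal entries positive: (-1, -2), (3, -2). Count: 2.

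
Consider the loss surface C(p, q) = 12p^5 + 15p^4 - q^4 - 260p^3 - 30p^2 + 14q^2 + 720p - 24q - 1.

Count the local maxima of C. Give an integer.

C separates as a function of p plus a function of q, so ∇C=0 decouples.
∂C/∂p = 60(p - 3)(p - 1)(p + 1)(p + 4) = 0 at p ∈ {-4, -1, 1, 3}; ∂C/∂q = -4(q - 2)(q - 1)(q + 3) = 0 at q ∈ {-3, 1, 2}.
The Hessian is diagonal: diag(C_pp, C_qq). Second derivatives: C_pp(-4)=-6300, C_pp(-1)=1440, C_pp(1)=-1200, C_pp(3)=3360; C_qq(-3)=-80, C_qq(1)=16, C_qq(2)=-20.
Local maxima occur where both diagonal entries negative: (-4, -3), (-4, 2), (1, -3), (1, 2). Count: 4.

4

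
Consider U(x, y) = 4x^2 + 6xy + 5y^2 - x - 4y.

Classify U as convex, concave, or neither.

U is quadratic, so its Hessian is the constant matrix H = [[8, 6], [6, 10]].
det(H) = 44, tr(H) = 18.
det(H) > 0 and tr(H) > 0, so H is positive definite everywhere: convex.

convex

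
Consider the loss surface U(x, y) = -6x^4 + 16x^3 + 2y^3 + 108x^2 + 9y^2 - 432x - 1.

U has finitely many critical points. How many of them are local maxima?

2

U separates as a function of x plus a function of y, so ∇U=0 decouples.
∂U/∂x = -24(x - 3)(x - 2)(x + 3) = 0 at x ∈ {-3, 2, 3}; ∂U/∂y = 6y(y + 3) = 0 at y ∈ {-3, 0}.
The Hessian is diagonal: diag(U_xx, U_yy). Second derivatives: U_xx(-3)=-720, U_xx(2)=120, U_xx(3)=-144; U_yy(-3)=-18, U_yy(0)=18.
Local maxima occur where both diagonal entries negative: (-3, -3), (3, -3). Count: 2.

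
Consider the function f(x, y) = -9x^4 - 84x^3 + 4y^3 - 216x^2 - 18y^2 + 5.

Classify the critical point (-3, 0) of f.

saddle point

The mixed partial ∂²f/∂x∂y is 0, so the Hessian at any point is diag(f_xx, f_yy) = diag(-36(3x^2 + 14x + 12), 12(2y - 3)).
At (-3, 0): H = diag(108, -36).
The eigenvalues have opposite signs, so H is indefinite: a saddle point.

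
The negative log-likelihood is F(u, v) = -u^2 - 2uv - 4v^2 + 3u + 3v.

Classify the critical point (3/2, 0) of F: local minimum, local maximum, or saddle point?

local maximum

The Hessian of F is constant: H = [[-2, -2], [-2, -8]].
det(H) = (-2)·(-8) − (-2)² = 12.
det(H) > 0 and tr(H) = -10 < 0, so H is negative definite and the point is a local maximum.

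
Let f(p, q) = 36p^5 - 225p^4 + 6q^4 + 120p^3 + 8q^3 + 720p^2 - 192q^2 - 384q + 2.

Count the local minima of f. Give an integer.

4

f separates as a function of p plus a function of q, so ∇f=0 decouples.
∂f/∂p = 180p(p - 4)(p - 2)(p + 1) = 0 at p ∈ {-1, 0, 2, 4}; ∂f/∂q = 24(q - 4)(q + 1)(q + 4) = 0 at q ∈ {-4, -1, 4}.
The Hessian is diagonal: diag(f_pp, f_qq). Second derivatives: f_pp(-1)=-2700, f_pp(0)=1440, f_pp(2)=-2160, f_pp(4)=7200; f_qq(-4)=576, f_qq(-1)=-360, f_qq(4)=960.
Local minima occur where both diagonal entries positive: (0, -4), (0, 4), (4, -4), (4, 4). Count: 4.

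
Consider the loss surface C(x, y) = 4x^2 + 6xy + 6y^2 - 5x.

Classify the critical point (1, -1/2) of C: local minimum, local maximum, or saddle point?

The Hessian of C is constant: H = [[8, 6], [6, 12]].
det(H) = 8·12 − 6² = 60.
det(H) > 0 and tr(H) = 20 > 0, so H is positive definite and the point is a local minimum.

local minimum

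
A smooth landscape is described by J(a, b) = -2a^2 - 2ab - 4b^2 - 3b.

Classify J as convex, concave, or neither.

J is quadratic, so its Hessian is the constant matrix H = [[-4, -2], [-2, -8]].
det(H) = 28, tr(H) = -12.
det(H) > 0 and tr(H) < 0, so H is negative definite everywhere: concave.

concave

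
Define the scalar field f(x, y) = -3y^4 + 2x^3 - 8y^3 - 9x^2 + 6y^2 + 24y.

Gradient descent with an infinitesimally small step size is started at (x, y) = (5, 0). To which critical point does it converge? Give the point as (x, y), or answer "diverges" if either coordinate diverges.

(3, -1)

f is separable, so gradient descent decouples: x follows -∂f/∂x, y follows -∂f/∂y.
∂f/∂x = 6x(x - 3); at x=5 this is 60, so x decreases.
∂f/∂y = -12(y - 1)(y + 1)(y + 2); at y=0 this is 24, so y decreases.
x converges to its nearest critical value 3 (a local min of the x-part); y converges to -1. The iterate converges to (3, -1).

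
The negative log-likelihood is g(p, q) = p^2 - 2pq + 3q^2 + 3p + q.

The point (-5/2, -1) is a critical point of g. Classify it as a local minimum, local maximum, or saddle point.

The Hessian of g is constant: H = [[2, -2], [-2, 6]].
det(H) = 2·6 − (-2)² = 8.
det(H) > 0 and tr(H) = 8 > 0, so H is positive definite and the point is a local minimum.

local minimum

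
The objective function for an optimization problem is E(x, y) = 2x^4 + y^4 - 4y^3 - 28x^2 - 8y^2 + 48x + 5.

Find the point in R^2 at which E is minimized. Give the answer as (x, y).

(-3, 4)

E(x,y) separates as P(x) + Q(y) + 5, so its minimum is min P + min Q + 5.
P'(x) = 8(x - 2)(x - 1)(x + 3) vanishes at x ∈ {-3, 1, 2}; Q'(y) = 4y(y - 4)(y + 1) vanishes at y ∈ {-1, 0, 4}.
Local minima of P (where P''>0): P(-3)=-234, P(2)=16. Local minima of Q: Q(-1)=-3, Q(4)=-128.
So the global minimum of E is P(-3) + Q(4) + 5 = -234 − 128 + 5 = -357, attained at (-3, 4).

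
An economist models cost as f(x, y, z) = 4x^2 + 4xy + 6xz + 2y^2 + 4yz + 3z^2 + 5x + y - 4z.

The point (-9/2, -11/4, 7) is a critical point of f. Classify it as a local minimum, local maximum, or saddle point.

local minimum

The Hessian is constant: H = [[8, 4, 6], [4, 4, 4], [6, 4, 6]].
Leading principal minors: Δ₁ = 8, Δ₂ = 16, Δ₃ = 16.
All leading minors are positive, so H is positive definite: a local minimum.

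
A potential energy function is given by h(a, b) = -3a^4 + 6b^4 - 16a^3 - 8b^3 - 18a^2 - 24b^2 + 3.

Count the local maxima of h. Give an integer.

2

h separates as a function of a plus a function of b, so ∇h=0 decouples.
∂h/∂a = -12a(a + 1)(a + 3) = 0 at a ∈ {-3, -1, 0}; ∂h/∂b = 24b(b - 2)(b + 1) = 0 at b ∈ {-1, 0, 2}.
The Hessian is diagonal: diag(h_aa, h_bb). Second derivatives: h_aa(-3)=-72, h_aa(-1)=24, h_aa(0)=-36; h_bb(-1)=72, h_bb(0)=-48, h_bb(2)=144.
Local maxima occur where both diagonal entries negative: (-3, 0), (0, 0). Count: 2.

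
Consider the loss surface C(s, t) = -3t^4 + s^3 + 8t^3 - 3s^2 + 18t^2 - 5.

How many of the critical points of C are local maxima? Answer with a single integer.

2

C separates as a function of s plus a function of t, so ∇C=0 decouples.
∂C/∂s = 3s(s - 2) = 0 at s ∈ {0, 2}; ∂C/∂t = -12t(t - 3)(t + 1) = 0 at t ∈ {-1, 0, 3}.
The Hessian is diagonal: diag(C_ss, C_tt). Second derivatives: C_ss(0)=-6, C_ss(2)=6; C_tt(-1)=-48, C_tt(0)=36, C_tt(3)=-144.
Local maxima occur where both diagonal entries negative: (0, -1), (0, 3). Count: 2.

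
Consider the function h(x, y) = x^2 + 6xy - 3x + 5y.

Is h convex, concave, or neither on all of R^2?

neither

h is quadratic, so its Hessian is the constant matrix H = [[2, 6], [6, 0]].
det(H) = -36, tr(H) = 2.
det(H) < 0, so H is indefinite: neither convex nor concave.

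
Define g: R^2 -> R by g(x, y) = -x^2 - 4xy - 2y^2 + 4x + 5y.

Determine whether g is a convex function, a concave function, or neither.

g is quadratic, so its Hessian is the constant matrix H = [[-2, -4], [-4, -4]].
det(H) = -8, tr(H) = -6.
det(H) < 0, so H is indefinite: neither convex nor concave.

neither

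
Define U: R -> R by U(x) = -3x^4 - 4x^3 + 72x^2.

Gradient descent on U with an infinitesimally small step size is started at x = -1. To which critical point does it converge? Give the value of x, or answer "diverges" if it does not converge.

0

U'(x) = -12x(x - 3)(x + 4), so U'(-1) = -144.
Gradient descent moves in the -U' direction, i.e. x is increasing.
The nearest critical point in that direction is x = 0, where U'' = 144 > 0 (a local minimum). The iterate converges there.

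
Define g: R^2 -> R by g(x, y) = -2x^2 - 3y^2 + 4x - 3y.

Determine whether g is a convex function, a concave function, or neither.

g is quadratic, so its Hessian is the constant matrix H = [[-4, 0], [0, -6]].
det(H) = 24, tr(H) = -10.
det(H) > 0 and tr(H) < 0, so H is negative definite everywhere: concave.

concave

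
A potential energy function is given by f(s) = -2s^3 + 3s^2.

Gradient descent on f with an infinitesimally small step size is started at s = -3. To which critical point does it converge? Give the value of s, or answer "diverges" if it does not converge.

0

f'(s) = -6s(s - 1), so f'(-3) = -72.
Gradient descent moves in the -f' direction, i.e. s is increasing.
The nearest critical point in that direction is s = 0, where f'' = 6 > 0 (a local minimum). The iterate converges there.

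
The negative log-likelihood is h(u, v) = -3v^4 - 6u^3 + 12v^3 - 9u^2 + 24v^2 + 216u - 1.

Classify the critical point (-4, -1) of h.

saddle point

The mixed partial ∂²h/∂u∂v is 0, so the Hessian at any point is diag(h_uu, h_vv) = diag(-18(2u + 1), 12(-3v^2 + 6v + 4)).
At (-4, -1): H = diag(126, -60).
The eigenvalues have opposite signs, so H is indefinite: a saddle point.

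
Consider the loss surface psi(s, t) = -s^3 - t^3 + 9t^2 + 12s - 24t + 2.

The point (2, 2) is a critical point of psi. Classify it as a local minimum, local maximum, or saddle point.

saddle point

The mixed partial ∂²psi/∂s∂t is 0, so the Hessian at any point is diag(psi_ss, psi_tt) = diag(-6s, 6(-t + 3)).
At (2, 2): H = diag(-12, 6).
The eigenvalues have opposite signs, so H is indefinite: a saddle point.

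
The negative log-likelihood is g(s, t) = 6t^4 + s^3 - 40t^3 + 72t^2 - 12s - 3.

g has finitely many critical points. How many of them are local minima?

g separates as a function of s plus a function of t, so ∇g=0 decouples.
∂g/∂s = 3(s - 2)(s + 2) = 0 at s ∈ {-2, 2}; ∂g/∂t = 24t(t - 3)(t - 2) = 0 at t ∈ {0, 2, 3}.
The Hessian is diagonal: diag(g_ss, g_tt). Second derivatives: g_ss(-2)=-12, g_ss(2)=12; g_tt(0)=144, g_tt(2)=-48, g_tt(3)=72.
Local minima occur where both diagonal entries positive: (2, 0), (2, 3). Count: 2.

2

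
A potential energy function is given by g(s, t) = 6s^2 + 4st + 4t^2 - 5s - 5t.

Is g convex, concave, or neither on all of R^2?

g is quadratic, so its Hessian is the constant matrix H = [[12, 4], [4, 8]].
det(H) = 80, tr(H) = 20.
det(H) > 0 and tr(H) > 0, so H is positive definite everywhere: convex.

convex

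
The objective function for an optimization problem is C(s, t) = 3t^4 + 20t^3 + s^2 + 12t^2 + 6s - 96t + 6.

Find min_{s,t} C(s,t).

-64

C(s,t) separates as P(s) + Q(t) + 6, so its minimum is min P + min Q + 6.
P'(s) = 2s + 6 vanishes at s ∈ {-3}; Q'(t) = 12(t - 1)(t + 2)(t + 4) vanishes at t ∈ {-4, -2, 1}.
Local minima of P (where P''>0): P(-3)=-9. Local minima of Q: Q(-4)=64, Q(1)=-61.
So the global minimum of C is P(-3) + Q(1) + 6 = -9 − 61 + 6 = -64, attained at (-3, 1).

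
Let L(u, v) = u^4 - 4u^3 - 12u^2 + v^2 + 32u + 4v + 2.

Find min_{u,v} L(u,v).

-66

L(u,v) separates as P(u) + Q(v) + 2, so its minimum is min P + min Q + 2.
P'(u) = 4(u - 4)(u - 1)(u + 2) vanishes at u ∈ {-2, 1, 4}; Q'(v) = 2v + 4 vanishes at v ∈ {-2}.
Local minima of P (where P''>0): P(-2)=-64, P(4)=-64. Local minima of Q: Q(-2)=-4.
So the global minimum of L is P(-2) + Q(-2) + 2 = -64 − 4 + 2 = -66, attained at (-2, -2).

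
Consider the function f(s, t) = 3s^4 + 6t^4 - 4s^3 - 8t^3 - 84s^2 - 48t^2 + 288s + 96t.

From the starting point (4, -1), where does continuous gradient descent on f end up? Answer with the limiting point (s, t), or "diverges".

(3, -2)

f is separable, so gradient descent decouples: s follows -∂f/∂s, t follows -∂f/∂t.
∂f/∂s = 12(s - 3)(s - 2)(s + 4); at s=4 this is 192, so s decreases.
∂f/∂t = 24(t - 2)(t - 1)(t + 2); at t=-1 this is 144, so t decreases.
s converges to its nearest critical value 3 (a local min of the s-part); t converges to -2. The iterate converges to (3, -2).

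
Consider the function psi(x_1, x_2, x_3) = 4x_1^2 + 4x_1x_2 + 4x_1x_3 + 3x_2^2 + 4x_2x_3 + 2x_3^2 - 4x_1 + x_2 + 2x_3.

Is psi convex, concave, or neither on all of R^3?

psi is quadratic, so its Hessian is the constant matrix H = [[8, 4, 4], [4, 6, 4], [4, 4, 4]].
Leading principal minors: 8, 32, 32.
All positive ⇒ H ≻ 0 ⇒ convex.

convex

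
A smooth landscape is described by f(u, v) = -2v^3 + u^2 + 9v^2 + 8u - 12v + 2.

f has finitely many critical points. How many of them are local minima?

1

f separates as a function of u plus a function of v, so ∇f=0 decouples.
∂f/∂u = 2(u + 4) = 0 at u ∈ {-4}; ∂f/∂v = -6(v - 2)(v - 1) = 0 at v ∈ {1, 2}.
The Hessian is diagonal: diag(f_uu, f_vv). Second derivatives: f_uu(-4)=2; f_vv(1)=6, f_vv(2)=-6.
Local minima occur where both diagonal entries positive: (-4, 1). Count: 1.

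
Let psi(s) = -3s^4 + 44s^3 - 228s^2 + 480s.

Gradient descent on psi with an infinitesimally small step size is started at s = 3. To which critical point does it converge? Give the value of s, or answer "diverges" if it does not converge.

psi'(s) = -12(s - 5)(s - 4)(s - 2), so psi'(3) = -24.
Gradient descent moves in the -psi' direction, i.e. s is increasing.
The nearest critical point in that direction is s = 4, where psi'' = 24 > 0 (a local minimum). The iterate converges there.

4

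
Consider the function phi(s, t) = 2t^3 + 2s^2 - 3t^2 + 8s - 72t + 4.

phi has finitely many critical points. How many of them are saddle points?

1

phi separates as a function of s plus a function of t, so ∇phi=0 decouples.
∂phi/∂s = 4(s + 2) = 0 at s ∈ {-2}; ∂phi/∂t = 6(t - 4)(t + 3) = 0 at t ∈ {-3, 4}.
The Hessian is diagonal: diag(phi_ss, phi_tt). Second derivatives: phi_ss(-2)=4; phi_tt(-3)=-42, phi_tt(4)=42.
Saddle points occur where the two diagonal entries have opposite signs: (-2, -3). Count: 1.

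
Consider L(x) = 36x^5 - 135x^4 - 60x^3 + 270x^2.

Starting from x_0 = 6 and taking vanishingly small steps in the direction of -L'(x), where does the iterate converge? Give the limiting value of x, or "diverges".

3

L'(x) = 180x(x - 3)(x - 1)(x + 1), so L'(6) = 113400.
Gradient descent moves in the -L' direction, i.e. x is decreasing.
The nearest critical point in that direction is x = 3, where L'' = 4320 > 0 (a local minimum). The iterate converges there.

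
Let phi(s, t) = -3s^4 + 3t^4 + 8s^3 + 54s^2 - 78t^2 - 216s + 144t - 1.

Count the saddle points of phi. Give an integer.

5

phi separates as a function of s plus a function of t, so ∇phi=0 decouples.
∂phi/∂s = -12(s - 3)(s - 2)(s + 3) = 0 at s ∈ {-3, 2, 3}; ∂phi/∂t = 12(t - 3)(t - 1)(t + 4) = 0 at t ∈ {-4, 1, 3}.
The Hessian is diagonal: diag(phi_ss, phi_tt). Second derivatives: phi_ss(-3)=-360, phi_ss(2)=60, phi_ss(3)=-72; phi_tt(-4)=420, phi_tt(1)=-120, phi_tt(3)=168.
Saddle points occur where the two diagonal entries have opposite signs: (-3, -4), (-3, 3), (2, 1), (3, -4), (3, 3). Count: 5.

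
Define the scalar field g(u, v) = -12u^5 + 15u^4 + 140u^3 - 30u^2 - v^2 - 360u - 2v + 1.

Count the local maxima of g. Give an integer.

g separates as a function of u plus a function of v, so ∇g=0 decouples.
∂g/∂u = -60(u - 3)(u - 1)(u + 1)(u + 2) = 0 at u ∈ {-2, -1, 1, 3}; ∂g/∂v = -2(v + 1) = 0 at v ∈ {-1}.
The Hessian is diagonal: diag(g_uu, g_vv). Second derivatives: g_uu(-2)=900, g_uu(-1)=-480, g_uu(1)=720, g_uu(3)=-2400; g_vv(-1)=-2.
Local maxima occur where both diagonal entries negative: (-1, -1), (3, -1). Count: 2.

2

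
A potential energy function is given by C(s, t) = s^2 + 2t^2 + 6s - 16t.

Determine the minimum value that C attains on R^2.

C(s,t) separates as P(s) + Q(t), so its minimum is min P + min Q.
P'(s) = 2s + 6 vanishes at s ∈ {-3}; Q'(t) = 4(t - 4) vanishes at t ∈ {4}.
Local minima of P (where P''>0): P(-3)=-9. Local minima of Q: Q(4)=-32.
So the global minimum of C is P(-3) + Q(4) = -9 − 32 = -41, attained at (-3, 4).

-41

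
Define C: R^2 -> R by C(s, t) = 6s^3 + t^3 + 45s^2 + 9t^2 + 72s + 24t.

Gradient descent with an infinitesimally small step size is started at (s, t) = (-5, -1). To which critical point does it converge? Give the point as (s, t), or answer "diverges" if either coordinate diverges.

C is separable, so gradient descent decouples: s follows -∂C/∂s, t follows -∂C/∂t.
∂C/∂s = 18(s + 1)(s + 4); at s=-5 this is 72, so s decreases.
∂C/∂t = 3(t + 2)(t + 4); at t=-1 this is 9, so t decreases.
The s-coordinate has no critical point in that direction and runs off to infinity.

diverges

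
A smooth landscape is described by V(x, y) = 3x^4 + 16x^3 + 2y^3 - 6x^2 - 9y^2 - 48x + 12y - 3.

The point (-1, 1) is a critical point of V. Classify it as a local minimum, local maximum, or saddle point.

The mixed partial ∂²V/∂x∂y is 0, so the Hessian at any point is diag(V_xx, V_yy) = diag(12(3x^2 + 8x - 1), 6(2y - 3)).
At (-1, 1): H = diag(-72, -6).
Both eigenvalues are negative, so H is negative definite: a local maximum.

local maximum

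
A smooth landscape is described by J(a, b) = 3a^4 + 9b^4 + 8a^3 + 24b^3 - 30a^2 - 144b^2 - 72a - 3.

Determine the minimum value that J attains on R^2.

-1691

J(a,b) separates as P(a) + Q(b) − 3, so its minimum is min P + min Q − 3.
P'(a) = 12(a - 2)(a + 1)(a + 3) vanishes at a ∈ {-3, -1, 2}; Q'(b) = 36b(b - 2)(b + 4) vanishes at b ∈ {-4, 0, 2}.
Local minima of P (where P''>0): P(-3)=-27, P(2)=-152. Local minima of Q: Q(-4)=-1536, Q(2)=-240.
So the global minimum of J is P(2) + Q(-4) − 3 = -152 − 1536 − 3 = -1691, attained at (2, -4).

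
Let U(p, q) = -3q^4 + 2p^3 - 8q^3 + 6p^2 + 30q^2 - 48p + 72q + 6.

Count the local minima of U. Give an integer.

U separates as a function of p plus a function of q, so ∇U=0 decouples.
∂U/∂p = 6(p - 2)(p + 4) = 0 at p ∈ {-4, 2}; ∂U/∂q = -12(q - 2)(q + 1)(q + 3) = 0 at q ∈ {-3, -1, 2}.
The Hessian is diagonal: diag(U_pp, U_qq). Second derivatives: U_pp(-4)=-36, U_pp(2)=36; U_qq(-3)=-120, U_qq(-1)=72, U_qq(2)=-180.
Local minima occur where both diagonal entries positive: (2, -1). Count: 1.

1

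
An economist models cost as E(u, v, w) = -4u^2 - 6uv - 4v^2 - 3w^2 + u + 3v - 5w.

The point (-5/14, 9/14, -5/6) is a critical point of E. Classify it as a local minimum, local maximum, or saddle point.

local maximum

The Hessian is constant: H = [[-8, -6, 0], [-6, -8, 0], [0, 0, -6]].
Leading principal minors: Δ₁ = -8, Δ₂ = 28, Δ₃ = -168.
The minors alternate sign starting negative (−, +, −), so H is negative definite: a local maximum.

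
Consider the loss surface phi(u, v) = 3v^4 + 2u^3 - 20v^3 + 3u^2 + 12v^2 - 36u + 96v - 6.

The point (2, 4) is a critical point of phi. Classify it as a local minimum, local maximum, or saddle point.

local minimum

The mixed partial ∂²phi/∂u∂v is 0, so the Hessian at any point is diag(phi_uu, phi_vv) = diag(6(2u + 1), 12(3v^2 - 10v + 2)).
At (2, 4): H = diag(30, 120).
Both eigenvalues are positive, so H is positive definite: a local minimum.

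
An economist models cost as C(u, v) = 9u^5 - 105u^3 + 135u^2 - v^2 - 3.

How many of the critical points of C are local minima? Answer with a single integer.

0

C separates as a function of u plus a function of v, so ∇C=0 decouples.
∂C/∂u = 45u(u - 2)(u - 1)(u + 3) = 0 at u ∈ {-3, 0, 1, 2}; ∂C/∂v = -2v = 0 at v ∈ {0}.
The Hessian is diagonal: diag(C_uu, C_vv). Second derivatives: C_uu(-3)=-2700, C_uu(0)=270, C_uu(1)=-180, C_uu(2)=450; C_vv(0)=-2.
Local minima occur where both diagonal entries positive: none. Count: 0.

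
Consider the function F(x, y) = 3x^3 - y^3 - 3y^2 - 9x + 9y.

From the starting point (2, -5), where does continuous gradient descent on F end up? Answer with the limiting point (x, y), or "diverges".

F is separable, so gradient descent decouples: x follows -∂F/∂x, y follows -∂F/∂y.
∂F/∂x = 9(x - 1)(x + 1); at x=2 this is 27, so x decreases.
∂F/∂y = -3(y - 1)(y + 3); at y=-5 this is -36, so y increases.
x converges to its nearest critical value 1 (a local min of the x-part); y converges to -3. The iterate converges to (1, -3).

(1, -3)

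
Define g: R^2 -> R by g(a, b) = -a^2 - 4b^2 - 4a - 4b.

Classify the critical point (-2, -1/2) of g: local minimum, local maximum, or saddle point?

local maximum

The Hessian of g is constant: H = [[-2, 0], [0, -8]].
det(H) = (-2)·(-8) − 0² = 16.
det(H) > 0 and tr(H) = -10 < 0, so H is negative definite and the point is a local maximum.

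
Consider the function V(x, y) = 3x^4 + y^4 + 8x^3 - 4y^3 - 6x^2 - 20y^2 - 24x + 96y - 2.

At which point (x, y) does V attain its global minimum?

V(x,y) separates as P(x) + Q(y) − 2, so its minimum is min P + min Q − 2.
P'(x) = 12(x - 1)(x + 1)(x + 2) vanishes at x ∈ {-2, -1, 1}; Q'(y) = 4(y - 4)(y - 2)(y + 3) vanishes at y ∈ {-3, 2, 4}.
Local minima of P (where P''>0): P(-2)=8, P(1)=-19. Local minima of Q: Q(-3)=-279, Q(4)=64.
So the global minimum of V is P(1) + Q(-3) − 2 = -19 − 279 − 2 = -300, attained at (1, -3).

(1, -3)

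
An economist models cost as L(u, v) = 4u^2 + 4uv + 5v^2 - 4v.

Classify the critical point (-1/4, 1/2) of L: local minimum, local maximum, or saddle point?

local minimum

The Hessian of L is constant: H = [[8, 4], [4, 10]].
det(H) = 8·10 − 4² = 64.
det(H) > 0 and tr(H) = 18 > 0, so H is positive definite and the point is a local minimum.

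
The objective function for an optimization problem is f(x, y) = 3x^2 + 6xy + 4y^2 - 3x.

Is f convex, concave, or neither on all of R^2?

convex

f is quadratic, so its Hessian is the constant matrix H = [[6, 6], [6, 8]].
det(H) = 12, tr(H) = 14.
det(H) > 0 and tr(H) > 0, so H is positive definite everywhere: convex.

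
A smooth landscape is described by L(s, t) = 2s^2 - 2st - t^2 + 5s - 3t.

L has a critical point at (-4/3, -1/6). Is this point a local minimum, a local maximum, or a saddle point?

The Hessian of L is constant: H = [[4, -2], [-2, -2]].
det(H) = 4·(-2) − (-2)² = -12.
Since det(H) < 0, H is indefinite and the critical point is a saddle point.

saddle point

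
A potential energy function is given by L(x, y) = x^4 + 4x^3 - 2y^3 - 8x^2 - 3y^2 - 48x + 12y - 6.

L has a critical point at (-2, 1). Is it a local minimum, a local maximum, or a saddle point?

The mixed partial ∂²L/∂x∂y is 0, so the Hessian at any point is diag(L_xx, L_yy) = diag(4(3x^2 + 6x - 4), -6(2y + 1)).
At (-2, 1): H = diag(-16, -18).
Both eigenvalues are negative, so H is negative definite: a local maximum.

local maximum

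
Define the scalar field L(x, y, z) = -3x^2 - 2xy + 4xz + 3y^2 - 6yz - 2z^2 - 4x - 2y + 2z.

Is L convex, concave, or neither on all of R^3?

neither

L is quadratic, so its Hessian is the constant matrix H = [[-6, -2, 4], [-2, 6, -6], [4, -6, -4]].
Leading principal minors: -6, -40, 376.
Neither pattern holds ⇒ H is indefinite ⇒ neither convex nor concave.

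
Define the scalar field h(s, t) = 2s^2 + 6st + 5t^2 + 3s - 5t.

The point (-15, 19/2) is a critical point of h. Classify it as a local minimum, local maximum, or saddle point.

The Hessian of h is constant: H = [[4, 6], [6, 10]].
det(H) = 4·10 − 6² = 4.
det(H) > 0 and tr(H) = 14 > 0, so H is positive definite and the point is a local minimum.

local minimum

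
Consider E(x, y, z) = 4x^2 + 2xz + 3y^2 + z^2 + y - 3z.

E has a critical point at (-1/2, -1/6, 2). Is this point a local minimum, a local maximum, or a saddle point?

The Hessian is constant: H = [[8, 0, 2], [0, 6, 0], [2, 0, 2]].
Leading principal minors: Δ₁ = 8, Δ₂ = 48, Δ₃ = 72.
All leading minors are positive, so H is positive definite: a local minimum.

local minimum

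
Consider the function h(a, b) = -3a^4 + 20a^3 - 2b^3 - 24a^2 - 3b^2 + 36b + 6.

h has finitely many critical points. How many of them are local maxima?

2

h separates as a function of a plus a function of b, so ∇h=0 decouples.
∂h/∂a = -12a(a - 4)(a - 1) = 0 at a ∈ {0, 1, 4}; ∂h/∂b = -6(b - 2)(b + 3) = 0 at b ∈ {-3, 2}.
The Hessian is diagonal: diag(h_aa, h_bb). Second derivatives: h_aa(0)=-48, h_aa(1)=36, h_aa(4)=-144; h_bb(-3)=30, h_bb(2)=-30.
Local maxima occur where both diagonal entries negative: (0, 2), (4, 2). Count: 2.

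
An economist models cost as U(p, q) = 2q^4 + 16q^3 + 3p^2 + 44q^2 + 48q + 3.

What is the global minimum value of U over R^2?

-15

U(p,q) separates as A(p) + B(q) + 3, so its minimum is min A + min B + 3.
A'(p) = 6p vanishes at p ∈ {0}; B'(q) = 8(q + 1)(q + 2)(q + 3) vanishes at q ∈ {-3, -2, -1}.
Local minima of A (where A''>0): A(0)=0. Local minima of B: B(-3)=-18, B(-1)=-18.
So the global minimum of U is A(0) + B(-3) + 3 = 0 − 18 + 3 = -15, attained at (0, -3).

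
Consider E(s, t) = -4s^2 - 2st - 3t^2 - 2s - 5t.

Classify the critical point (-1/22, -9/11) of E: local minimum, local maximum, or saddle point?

local maximum

The Hessian of E is constant: H = [[-8, -2], [-2, -6]].
det(H) = (-8)·(-6) − (-2)² = 44.
det(H) > 0 and tr(H) = -14 < 0, so H is negative definite and the point is a local maximum.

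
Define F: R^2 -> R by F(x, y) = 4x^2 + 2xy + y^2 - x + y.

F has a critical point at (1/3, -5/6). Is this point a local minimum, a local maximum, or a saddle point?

The Hessian of F is constant: H = [[8, 2], [2, 2]].
det(H) = 8·2 − 2² = 12.
det(H) > 0 and tr(H) = 10 > 0, so H is positive definite and the point is a local minimum.

local minimum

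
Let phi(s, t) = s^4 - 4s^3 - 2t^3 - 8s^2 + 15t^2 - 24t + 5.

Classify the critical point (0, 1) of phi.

saddle point

The mixed partial ∂²phi/∂s∂t is 0, so the Hessian at any point is diag(phi_ss, phi_tt) = diag(4(3s^2 - 6s - 4), 6(-2t + 5)).
At (0, 1): H = diag(-16, 18).
The eigenvalues have opposite signs, so H is indefinite: a saddle point.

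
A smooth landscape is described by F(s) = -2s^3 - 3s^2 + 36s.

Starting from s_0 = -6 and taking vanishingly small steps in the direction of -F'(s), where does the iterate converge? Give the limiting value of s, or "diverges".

F'(s) = -6(s - 2)(s + 3), so F'(-6) = -144.
Gradient descent moves in the -F' direction, i.e. s is increasing.
The nearest critical point in that direction is s = -3, where F'' = 30 > 0 (a local minimum). The iterate converges there.

-3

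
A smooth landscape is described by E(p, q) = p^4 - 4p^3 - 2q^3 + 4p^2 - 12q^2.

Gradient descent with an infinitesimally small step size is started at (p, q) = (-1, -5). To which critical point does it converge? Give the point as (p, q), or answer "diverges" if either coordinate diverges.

(0, -4)

E is separable, so gradient descent decouples: p follows -∂E/∂p, q follows -∂E/∂q.
∂E/∂p = 4p(p - 2)(p - 1); at p=-1 this is -24, so p increases.
∂E/∂q = -6q(q + 4); at q=-5 this is -30, so q increases.
p converges to its nearest critical value 0 (a local min of the p-part); q converges to -4. The iterate converges to (0, -4).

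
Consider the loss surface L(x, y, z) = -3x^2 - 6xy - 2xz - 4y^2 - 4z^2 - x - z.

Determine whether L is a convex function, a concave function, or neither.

concave

L is quadratic, so its Hessian is the constant matrix H = [[-6, -6, -2], [-6, -8, 0], [-2, 0, -8]].
Leading principal minors: -6, 12, -64.
Signs alternate −, +, − ⇒ H ≺ 0 ⇒ concave.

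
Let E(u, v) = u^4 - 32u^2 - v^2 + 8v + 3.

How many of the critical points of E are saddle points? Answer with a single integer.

E separates as a function of u plus a function of v, so ∇E=0 decouples.
∂E/∂u = 4u(u - 4)(u + 4) = 0 at u ∈ {-4, 0, 4}; ∂E/∂v = -2(v - 4) = 0 at v ∈ {4}.
The Hessian is diagonal: diag(E_uu, E_vv). Second derivatives: E_uu(-4)=128, E_uu(0)=-64, E_uu(4)=128; E_vv(4)=-2.
Saddle points occur where the two diagonal entries have opposite signs: (-4, 4), (4, 4). Count: 2.

2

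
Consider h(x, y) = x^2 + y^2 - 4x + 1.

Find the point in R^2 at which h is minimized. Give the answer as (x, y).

(2, 0)

h(x,y) separates as P(x) + Q(y) + 1, so its minimum is min P + min Q + 1.
P'(x) = 2x - 4 vanishes at x ∈ {2}; Q'(y) = 2y vanishes at y ∈ {0}.
Local minima of P (where P''>0): P(2)=-4. Local minima of Q: Q(0)=0.
So the global minimum of h is P(2) + Q(0) + 1 = -4 + 0 + 1 = -3, attained at (2, 0).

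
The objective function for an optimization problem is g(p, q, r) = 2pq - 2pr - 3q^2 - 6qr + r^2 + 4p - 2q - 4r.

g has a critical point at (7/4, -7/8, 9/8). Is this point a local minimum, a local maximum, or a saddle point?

saddle point

The Hessian is constant: H = [[0, 2, -2], [2, -6, -6], [-2, -6, 2]].
Leading principal minors: Δ₁ = 0, Δ₂ = -4, Δ₃ = 64.
The minors fit neither the all-positive nor the alternating-sign pattern, so H is indefinite: a saddle point.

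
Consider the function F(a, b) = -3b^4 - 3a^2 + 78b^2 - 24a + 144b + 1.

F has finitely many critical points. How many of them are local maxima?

2

F separates as a function of a plus a function of b, so ∇F=0 decouples.
∂F/∂a = -6(a + 4) = 0 at a ∈ {-4}; ∂F/∂b = -12(b - 4)(b + 1)(b + 3) = 0 at b ∈ {-3, -1, 4}.
The Hessian is diagonal: diag(F_aa, F_bb). Second derivatives: F_aa(-4)=-6; F_bb(-3)=-168, F_bb(-1)=120, F_bb(4)=-420.
Local maxima occur where both diagonal entries negative: (-4, -3), (-4, 4). Count: 2.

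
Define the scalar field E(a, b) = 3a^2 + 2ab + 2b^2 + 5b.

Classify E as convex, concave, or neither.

E is quadratic, so its Hessian is the constant matrix H = [[6, 2], [2, 4]].
det(H) = 20, tr(H) = 10.
det(H) > 0 and tr(H) > 0, so H is positive definite everywhere: convex.

convex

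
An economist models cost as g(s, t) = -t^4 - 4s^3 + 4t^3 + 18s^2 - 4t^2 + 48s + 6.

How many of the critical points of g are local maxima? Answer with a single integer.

g separates as a function of s plus a function of t, so ∇g=0 decouples.
∂g/∂s = -12(s - 4)(s + 1) = 0 at s ∈ {-1, 4}; ∂g/∂t = -4t(t - 2)(t - 1) = 0 at t ∈ {0, 1, 2}.
The Hessian is diagonal: diag(g_ss, g_tt). Second derivatives: g_ss(-1)=60, g_ss(4)=-60; g_tt(0)=-8, g_tt(1)=4, g_tt(2)=-8.
Local maxima occur where both diagonal entries negative: (4, 0), (4, 2). Count: 2.

2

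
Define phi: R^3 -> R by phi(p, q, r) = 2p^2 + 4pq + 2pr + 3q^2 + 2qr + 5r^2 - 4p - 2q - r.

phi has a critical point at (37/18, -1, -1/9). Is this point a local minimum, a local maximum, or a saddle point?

The Hessian is constant: H = [[4, 4, 2], [4, 6, 2], [2, 2, 10]].
Leading principal minors: Δ₁ = 4, Δ₂ = 8, Δ₃ = 72.
All leading minors are positive, so H is positive definite: a local minimum.

local minimum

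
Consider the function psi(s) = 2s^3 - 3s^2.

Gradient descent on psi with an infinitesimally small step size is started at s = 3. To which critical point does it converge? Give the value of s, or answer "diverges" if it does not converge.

1

psi'(s) = 6s(s - 1), so psi'(3) = 36.
Gradient descent moves in the -psi' direction, i.e. s is decreasing.
The nearest critical point in that direction is s = 1, where psi'' = 6 > 0 (a local minimum). The iterate converges there.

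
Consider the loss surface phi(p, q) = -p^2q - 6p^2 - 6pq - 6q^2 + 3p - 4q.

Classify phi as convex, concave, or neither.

neither

The term -p^2q is cubic, so the Hessian is not constant.
∂²phi/∂p² = -2q - 12, which takes both signs as q varies (negative for sufficiently large q). A diagonal entry of the Hessian changing sign means the Hessian is neither positive- nor negative-semidefinite on all of R^2.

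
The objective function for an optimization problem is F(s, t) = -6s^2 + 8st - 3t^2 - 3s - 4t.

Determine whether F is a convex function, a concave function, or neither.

concave

F is quadratic, so its Hessian is the constant matrix H = [[-12, 8], [8, -6]].
det(H) = 8, tr(H) = -18.
det(H) > 0 and tr(H) < 0, so H is negative definite everywhere: concave.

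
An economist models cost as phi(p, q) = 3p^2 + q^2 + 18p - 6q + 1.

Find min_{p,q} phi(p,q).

phi(p,q) separates as A(p) + B(q) + 1, so its minimum is min A + min B + 1.
A'(p) = 6p + 18 vanishes at p ∈ {-3}; B'(q) = 2q - 6 vanishes at q ∈ {3}.
Local minima of A (where A''>0): A(-3)=-27. Local minima of B: B(3)=-9.
So the global minimum of phi is A(-3) + B(3) + 1 = -27 − 9 + 1 = -35, attained at (-3, 3).

-35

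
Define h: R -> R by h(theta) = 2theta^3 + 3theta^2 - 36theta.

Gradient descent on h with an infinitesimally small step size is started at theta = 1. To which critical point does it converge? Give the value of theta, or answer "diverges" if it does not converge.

2

h'(theta) = 6(theta - 2)(theta + 3), so h'(1) = -24.
Gradient descent moves in the -h' direction, i.e. theta is increasing.
The nearest critical point in that direction is theta = 2, where h'' = 30 > 0 (a local minimum). The iterate converges there.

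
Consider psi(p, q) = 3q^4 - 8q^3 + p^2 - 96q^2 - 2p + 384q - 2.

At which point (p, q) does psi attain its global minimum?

psi(p,q) separates as A(p) + B(q) − 2, so its minimum is min A + min B − 2.
A'(p) = 2p - 2 vanishes at p ∈ {1}; B'(q) = 12(q - 4)(q - 2)(q + 4) vanishes at q ∈ {-4, 2, 4}.
Local minima of A (where A''>0): A(1)=-1. Local minima of B: B(-4)=-1792, B(4)=256.
So the global minimum of psi is A(1) + B(-4) − 2 = -1 − 1792 − 2 = -1795, attained at (1, -4).

(1, -4)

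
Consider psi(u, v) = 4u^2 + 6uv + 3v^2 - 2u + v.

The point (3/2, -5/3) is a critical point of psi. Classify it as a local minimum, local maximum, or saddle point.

The Hessian of psi is constant: H = [[8, 6], [6, 6]].
det(H) = 8·6 − 6² = 12.
det(H) > 0 and tr(H) = 14 > 0, so H is positive definite and the point is a local minimum.

local minimum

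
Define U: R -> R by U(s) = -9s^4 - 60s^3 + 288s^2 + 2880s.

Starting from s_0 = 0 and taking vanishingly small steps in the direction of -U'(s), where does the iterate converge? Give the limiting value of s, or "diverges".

U'(s) = -36(s - 4)(s + 4)(s + 5), so U'(0) = 2880.
Gradient descent moves in the -U' direction, i.e. s is decreasing.
The nearest critical point in that direction is s = -4, where U'' = 288 > 0 (a local minimum). The iterate converges there.

-4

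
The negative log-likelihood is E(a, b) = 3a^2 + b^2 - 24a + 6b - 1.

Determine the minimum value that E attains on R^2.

-58

E(a,b) separates as P(a) + Q(b) − 1, so its minimum is min P + min Q − 1.
P'(a) = 6a - 24 vanishes at a ∈ {4}; Q'(b) = 2b + 6 vanishes at b ∈ {-3}.
Local minima of P (where P''>0): P(4)=-48. Local minima of Q: Q(-3)=-9.
So the global minimum of E is P(4) + Q(-3) − 1 = -48 − 9 − 1 = -58, attained at (4, -3).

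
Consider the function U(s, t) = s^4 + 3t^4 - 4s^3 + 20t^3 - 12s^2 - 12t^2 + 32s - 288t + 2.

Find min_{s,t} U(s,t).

U(s,t) separates as P(s) + Q(t) + 2, so its minimum is min P + min Q + 2.
P'(s) = 4(s - 4)(s - 1)(s + 2) vanishes at s ∈ {-2, 1, 4}; Q'(t) = 12(t - 2)(t + 3)(t + 4) vanishes at t ∈ {-4, -3, 2}.
Local minima of P (where P''>0): P(-2)=-64, P(4)=-64. Local minima of Q: Q(-4)=448, Q(2)=-416.
So the global minimum of U is P(-2) + Q(2) + 2 = -64 − 416 + 2 = -478, attained at (-2, 2).

-478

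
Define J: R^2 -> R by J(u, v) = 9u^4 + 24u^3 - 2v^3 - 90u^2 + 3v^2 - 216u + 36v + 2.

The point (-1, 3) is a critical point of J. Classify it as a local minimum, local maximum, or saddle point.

local maximum

The mixed partial ∂²J/∂u∂v is 0, so the Hessian at any point is diag(J_uu, J_vv) = diag(36(3u^2 + 4u - 5), 6(-2v + 1)).
At (-1, 3): H = diag(-216, -30).
Both eigenvalues are negative, so H is negative definite: a local maximum.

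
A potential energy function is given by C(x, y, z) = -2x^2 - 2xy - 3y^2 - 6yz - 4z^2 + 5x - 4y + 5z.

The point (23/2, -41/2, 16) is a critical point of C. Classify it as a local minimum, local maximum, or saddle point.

The Hessian is constant: H = [[-4, -2, 0], [-2, -6, -6], [0, -6, -8]].
Leading principal minors: Δ₁ = -4, Δ₂ = 20, Δ₃ = -16.
The minors alternate sign starting negative (−, +, −), so H is negative definite: a local maximum.

local maximum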